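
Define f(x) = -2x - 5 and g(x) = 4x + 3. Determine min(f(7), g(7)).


-19


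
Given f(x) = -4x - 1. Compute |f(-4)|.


f(-4) = 15
|15| = 15

15


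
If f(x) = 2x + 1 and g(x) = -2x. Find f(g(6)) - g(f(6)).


f(g(6)) = -23
g(f(6)) = -26
Difference = 3

3


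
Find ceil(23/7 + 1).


23/7 = 3.2857
3.2857 + 1 = 4.2857
ceil(4.2857) = 5

5


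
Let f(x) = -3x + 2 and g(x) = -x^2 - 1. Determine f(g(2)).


g(2) = -5
f(-5) = 17

17


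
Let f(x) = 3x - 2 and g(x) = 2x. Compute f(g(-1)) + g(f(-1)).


-18


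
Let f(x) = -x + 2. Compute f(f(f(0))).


2


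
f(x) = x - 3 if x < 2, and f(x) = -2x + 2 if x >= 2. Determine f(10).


10 satisfies x >= 2
f(10) = -18

-18


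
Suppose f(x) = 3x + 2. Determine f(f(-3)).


f(-3) = -7
f(-7) = -19

-19


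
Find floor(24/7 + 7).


10


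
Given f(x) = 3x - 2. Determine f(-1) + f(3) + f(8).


f(-1) = -5
f(3) = 7
f(8) = 22
Sum = 24

24


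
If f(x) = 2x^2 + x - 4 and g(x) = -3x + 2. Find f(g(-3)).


g(-3) = 11
f(11) = 2*(11)^2 + 1*(11) - 4 = 249

249


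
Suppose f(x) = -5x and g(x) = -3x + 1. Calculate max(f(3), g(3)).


f(3) = -15
g(3) = -8
max = -8

-8


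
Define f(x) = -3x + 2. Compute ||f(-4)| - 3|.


f(-4) = 14
|14| = 14
|14 - 3| = 11

11


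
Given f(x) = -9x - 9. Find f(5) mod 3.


f(5) = -54
-54 mod 3 = 0

0


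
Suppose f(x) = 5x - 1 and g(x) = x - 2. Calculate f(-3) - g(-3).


f(-3) = -16
g(-3) = -5
Difference = -11

-11


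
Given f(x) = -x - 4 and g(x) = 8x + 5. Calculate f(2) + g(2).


15


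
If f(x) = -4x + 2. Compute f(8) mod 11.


f(8) = -30
-30 mod 11 = 3

3


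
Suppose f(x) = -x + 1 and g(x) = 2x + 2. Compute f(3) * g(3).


-16


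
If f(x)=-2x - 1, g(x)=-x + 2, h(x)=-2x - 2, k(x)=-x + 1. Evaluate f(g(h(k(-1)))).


k(-1) = 2
h(2) = -6
g(-6) = 8
f(8) = -17

-17


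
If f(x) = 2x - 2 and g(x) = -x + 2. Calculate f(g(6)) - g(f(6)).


f(g(6)) = -10
g(f(6)) = -8
Difference = -2

-2


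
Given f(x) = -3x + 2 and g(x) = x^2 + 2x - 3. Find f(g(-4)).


g(-4) = 5
f(5) = -13

-13


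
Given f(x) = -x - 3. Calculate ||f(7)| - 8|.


f(7) = -10
|-10| = 10
|10 - 8| = 2

2


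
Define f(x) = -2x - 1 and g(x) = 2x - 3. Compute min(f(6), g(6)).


-13


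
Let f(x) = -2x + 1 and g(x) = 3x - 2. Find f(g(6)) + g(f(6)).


f(g(6)) = -31
g(f(6)) = -35
Sum = -66

-66


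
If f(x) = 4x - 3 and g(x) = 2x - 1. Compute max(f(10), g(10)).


f(10) = 37
g(10) = 19
max = 37

37


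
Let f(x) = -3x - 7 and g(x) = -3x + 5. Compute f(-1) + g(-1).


4


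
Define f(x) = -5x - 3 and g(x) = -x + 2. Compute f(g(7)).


g(7) = -5
f(-5) = 22

22


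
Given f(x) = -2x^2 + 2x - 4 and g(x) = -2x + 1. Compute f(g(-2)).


-44


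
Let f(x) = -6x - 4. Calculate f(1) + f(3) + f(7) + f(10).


-142


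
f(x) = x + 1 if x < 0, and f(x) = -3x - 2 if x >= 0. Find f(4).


-14


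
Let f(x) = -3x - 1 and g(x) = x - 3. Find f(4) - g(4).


-14


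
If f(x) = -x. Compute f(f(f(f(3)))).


3


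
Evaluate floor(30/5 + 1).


7


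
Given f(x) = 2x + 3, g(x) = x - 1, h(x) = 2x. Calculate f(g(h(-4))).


h(-4) = -8
g(-8) = -9
f(-9) = -15

-15


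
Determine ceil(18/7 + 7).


18/7 = 2.5714
2.5714 + 7 = 9.5714
ceil(9.5714) = 10

10


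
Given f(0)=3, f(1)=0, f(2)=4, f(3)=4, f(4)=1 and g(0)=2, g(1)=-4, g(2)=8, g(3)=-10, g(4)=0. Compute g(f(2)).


f(2) = 4
g(4) = 0

0


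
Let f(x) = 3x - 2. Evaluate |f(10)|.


f(10) = 28
|28| = 28

28


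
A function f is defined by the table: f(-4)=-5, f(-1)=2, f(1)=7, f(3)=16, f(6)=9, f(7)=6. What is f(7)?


Reading from the table at x = 7

6


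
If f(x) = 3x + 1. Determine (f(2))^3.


f(2) = 7
(7)^3 = 343

343


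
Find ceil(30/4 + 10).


18


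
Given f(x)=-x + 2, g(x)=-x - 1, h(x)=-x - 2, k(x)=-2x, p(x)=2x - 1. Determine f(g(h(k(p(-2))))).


p(-2) = -5
k(-5) = 10
h(10) = -12
g(-12) = 11
f(11) = -9

-9


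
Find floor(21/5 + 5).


21/5 = 4.2
4.2 + 5 = 9.2
floor(9.2) = 9

9


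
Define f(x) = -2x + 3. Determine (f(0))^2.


f(0) = 3
(3)^2 = 9

9


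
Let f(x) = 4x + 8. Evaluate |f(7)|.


f(7) = 36
|36| = 36

36


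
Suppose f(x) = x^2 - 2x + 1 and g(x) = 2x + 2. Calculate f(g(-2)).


g(-2) = -2
f(-2) = 1*(-2)^2 - 2*(-2) + 1 = 9

9


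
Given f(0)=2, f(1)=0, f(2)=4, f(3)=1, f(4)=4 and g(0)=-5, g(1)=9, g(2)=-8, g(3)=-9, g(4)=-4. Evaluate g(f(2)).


f(2) = 4
g(4) = -4

-4


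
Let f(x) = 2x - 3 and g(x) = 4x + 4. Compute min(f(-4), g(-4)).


f(-4) = -11
g(-4) = -12
min = -12

-12


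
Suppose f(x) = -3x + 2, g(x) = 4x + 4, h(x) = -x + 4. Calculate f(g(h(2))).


h(2) = 2
g(2) = 12
f(12) = -34

-34


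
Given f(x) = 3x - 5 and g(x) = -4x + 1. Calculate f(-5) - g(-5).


f(-5) = -20
g(-5) = 21
Difference = -41

-41


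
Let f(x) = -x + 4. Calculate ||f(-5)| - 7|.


f(-5) = 9
|9| = 9
|9 - 7| = 2

2


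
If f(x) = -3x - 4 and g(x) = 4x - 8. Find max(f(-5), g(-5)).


11


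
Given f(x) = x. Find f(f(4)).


f(4) = 4
f(4) = 4

4


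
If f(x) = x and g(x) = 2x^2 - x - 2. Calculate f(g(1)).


g(1) = -1
f(-1) = -1

-1


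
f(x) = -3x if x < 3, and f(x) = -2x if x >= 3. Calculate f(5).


5 satisfies x >= 3
f(5) = -10

-10


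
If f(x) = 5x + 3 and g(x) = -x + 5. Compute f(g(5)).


g(5) = 0
f(0) = 3

3


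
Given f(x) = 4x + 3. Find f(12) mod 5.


f(12) = 51
51 mod 5 = 1

1


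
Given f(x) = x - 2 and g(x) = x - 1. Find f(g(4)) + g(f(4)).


f(g(4)) = 1
g(f(4)) = 1
Sum = 2

2


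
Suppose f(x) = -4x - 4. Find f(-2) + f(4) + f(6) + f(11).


f(-2) = 4
f(4) = -20
f(6) = -28
f(11) = -48
Sum = -92

-92


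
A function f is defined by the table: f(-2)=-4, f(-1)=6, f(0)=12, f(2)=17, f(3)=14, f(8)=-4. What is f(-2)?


Reading from the table at x = -2

-4


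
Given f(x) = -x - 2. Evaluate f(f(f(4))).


f(4) = -6
f(-6) = 4
f(4) = -6

-6


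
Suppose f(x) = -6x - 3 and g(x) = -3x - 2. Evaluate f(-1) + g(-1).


f(-1) = 3
g(-1) = 1
Sum = 4

4


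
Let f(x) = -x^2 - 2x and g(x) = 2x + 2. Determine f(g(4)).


g(4) = 10
f(10) = (-1)*(10)^2 - 2*(10) = -120

-120


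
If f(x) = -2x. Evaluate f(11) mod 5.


f(11) = -22
-22 mod 5 = 3

3


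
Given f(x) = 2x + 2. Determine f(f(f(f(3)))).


78


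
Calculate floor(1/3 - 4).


1/3 = 0.3333
0.3333 - 4 = -3.6667
floor(-3.6667) = -4

-4


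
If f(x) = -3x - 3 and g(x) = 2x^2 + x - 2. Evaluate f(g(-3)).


g(-3) = 13
f(13) = -42

-42


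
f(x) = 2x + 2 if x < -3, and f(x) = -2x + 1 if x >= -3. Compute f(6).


-11


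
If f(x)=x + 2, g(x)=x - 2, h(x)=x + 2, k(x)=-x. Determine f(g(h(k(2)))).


k(2) = -2
h(-2) = 0
g(0) = -2
f(-2) = 0

0


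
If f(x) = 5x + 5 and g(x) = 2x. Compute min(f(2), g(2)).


4


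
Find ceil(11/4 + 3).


11/4 = 2.75
2.75 + 3 = 5.75
ceil(5.75) = 6

6


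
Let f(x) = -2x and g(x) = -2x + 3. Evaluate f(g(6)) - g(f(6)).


-9


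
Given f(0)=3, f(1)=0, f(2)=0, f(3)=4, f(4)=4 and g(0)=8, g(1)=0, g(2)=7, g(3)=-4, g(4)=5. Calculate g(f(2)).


f(2) = 0
g(0) = 8

8


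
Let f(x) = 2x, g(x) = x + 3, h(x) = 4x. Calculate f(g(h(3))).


h(3) = 12
g(12) = 15
f(15) = 30

30


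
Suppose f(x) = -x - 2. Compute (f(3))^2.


f(3) = -5
(-5)^2 = 25

25


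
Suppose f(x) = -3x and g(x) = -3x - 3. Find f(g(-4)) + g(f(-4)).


f(g(-4)) = -27
g(f(-4)) = -39
Sum = -66

-66


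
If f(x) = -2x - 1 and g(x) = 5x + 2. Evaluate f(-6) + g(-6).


f(-6) = 11
g(-6) = -28
Sum = -17

-17


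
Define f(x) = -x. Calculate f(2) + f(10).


f(2) = -2
f(10) = -10
Sum = -12

-12


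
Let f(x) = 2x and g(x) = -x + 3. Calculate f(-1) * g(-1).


f(-1) = -2
g(-1) = 4
Product = -8

-8


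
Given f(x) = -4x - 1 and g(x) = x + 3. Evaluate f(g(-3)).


g(-3) = 0
f(0) = -1

-1


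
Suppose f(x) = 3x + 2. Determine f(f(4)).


f(4) = 14
f(14) = 44

44


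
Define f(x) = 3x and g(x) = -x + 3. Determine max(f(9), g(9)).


f(9) = 27
g(9) = -6
max = 27

27


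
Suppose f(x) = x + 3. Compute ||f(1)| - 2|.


f(1) = 4
|4| = 4
|4 - 2| = 2

2


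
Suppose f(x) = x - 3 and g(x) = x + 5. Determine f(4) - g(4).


f(4) = 1
g(4) = 9
Difference = -8

-8


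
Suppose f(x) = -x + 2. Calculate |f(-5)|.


f(-5) = 7
|7| = 7

7


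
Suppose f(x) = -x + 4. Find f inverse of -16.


Solve -x + 4 = -16
x = (-16 - 4) / (-1) = 20

20


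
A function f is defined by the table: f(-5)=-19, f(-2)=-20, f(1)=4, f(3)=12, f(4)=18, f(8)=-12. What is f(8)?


Reading from the table at x = 8

-12


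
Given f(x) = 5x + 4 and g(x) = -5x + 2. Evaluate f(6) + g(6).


f(6) = 34
g(6) = -28
Sum = 6

6


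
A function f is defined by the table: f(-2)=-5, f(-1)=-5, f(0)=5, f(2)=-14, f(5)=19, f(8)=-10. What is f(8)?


Reading from the table at x = 8

-10


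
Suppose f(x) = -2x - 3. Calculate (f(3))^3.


f(3) = -9
(-9)^3 = -729

-729


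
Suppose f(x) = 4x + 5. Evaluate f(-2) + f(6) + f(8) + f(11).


f(-2) = -3
f(6) = 29
f(8) = 37
f(11) = 49
Sum = 112

112


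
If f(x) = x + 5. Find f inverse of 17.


Solve x + 5 = 17
x = (17 - 5) / 1 = 12

12


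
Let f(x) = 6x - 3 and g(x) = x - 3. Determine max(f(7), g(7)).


f(7) = 39
g(7) = 4
max = 39

39


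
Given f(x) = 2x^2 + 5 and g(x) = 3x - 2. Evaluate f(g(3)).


g(3) = 7
f(7) = 2*(7)^2 + 5 = 103

103


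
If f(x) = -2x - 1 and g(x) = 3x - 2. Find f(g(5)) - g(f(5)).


f(g(5)) = -27
g(f(5)) = -35
Difference = 8

8


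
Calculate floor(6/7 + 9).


6/7 = 0.8571
0.8571 + 9 = 9.8571
floor(9.8571) = 9

9


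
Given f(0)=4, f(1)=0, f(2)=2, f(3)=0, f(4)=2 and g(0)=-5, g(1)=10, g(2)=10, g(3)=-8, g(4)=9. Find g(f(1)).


-5


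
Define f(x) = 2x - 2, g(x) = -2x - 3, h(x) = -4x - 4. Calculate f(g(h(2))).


h(2) = -12
g(-12) = 21
f(21) = 40

40


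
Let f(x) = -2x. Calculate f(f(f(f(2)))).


f(2) = -4
f(-4) = 8
f(8) = -16
f(-16) = 32

32


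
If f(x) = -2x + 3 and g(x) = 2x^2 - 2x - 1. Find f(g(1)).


g(1) = -1
f(-1) = 5

5


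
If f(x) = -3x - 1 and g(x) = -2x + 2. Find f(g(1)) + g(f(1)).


f(g(1)) = -1
g(f(1)) = 10
Sum = 9

9


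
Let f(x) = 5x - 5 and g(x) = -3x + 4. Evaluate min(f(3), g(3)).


f(3) = 10
g(3) = -5
min = -5

-5


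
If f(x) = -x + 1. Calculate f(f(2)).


f(2) = -1
f(-1) = 2

2


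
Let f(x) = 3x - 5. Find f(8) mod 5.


f(8) = 19
19 mod 5 = 4

4


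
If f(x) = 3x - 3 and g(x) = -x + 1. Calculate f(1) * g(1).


f(1) = 0
g(1) = 0
Product = 0

0


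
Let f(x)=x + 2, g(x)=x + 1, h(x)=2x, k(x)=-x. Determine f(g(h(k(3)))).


k(3) = -3
h(-3) = -6
g(-6) = -5
f(-5) = -3

-3


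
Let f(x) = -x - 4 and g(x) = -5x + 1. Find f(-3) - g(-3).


-17


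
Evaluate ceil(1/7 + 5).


1/7 = 0.1429
0.1429 + 5 = 5.1429
ceil(5.1429) = 6

6


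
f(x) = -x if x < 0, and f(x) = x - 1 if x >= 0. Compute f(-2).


-2 satisfies x < 0
f(-2) = 2

2


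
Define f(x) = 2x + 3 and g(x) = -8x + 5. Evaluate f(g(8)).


g(8) = -59
f(-59) = -115

-115


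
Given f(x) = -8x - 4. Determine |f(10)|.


f(10) = -84
|-84| = 84

84


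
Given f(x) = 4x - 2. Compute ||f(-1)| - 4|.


f(-1) = -6
|-6| = 6
|6 - 4| = 2

2


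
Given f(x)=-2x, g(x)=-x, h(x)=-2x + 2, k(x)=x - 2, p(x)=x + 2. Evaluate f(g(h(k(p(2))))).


-4


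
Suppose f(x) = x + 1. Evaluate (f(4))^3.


f(4) = 5
(5)^3 = 125

125


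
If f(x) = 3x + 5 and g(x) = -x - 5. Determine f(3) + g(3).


f(3) = 14
g(3) = -8
Sum = 6

6


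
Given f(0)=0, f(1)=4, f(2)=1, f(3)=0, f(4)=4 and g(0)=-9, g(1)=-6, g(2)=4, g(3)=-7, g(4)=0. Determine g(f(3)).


f(3) = 0
g(0) = -9

-9


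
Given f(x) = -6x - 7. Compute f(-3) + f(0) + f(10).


f(-3) = 11
f(0) = -7
f(10) = -67
Sum = -63

-63


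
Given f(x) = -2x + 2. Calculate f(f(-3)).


-14


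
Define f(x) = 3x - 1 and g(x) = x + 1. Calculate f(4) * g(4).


f(4) = 11
g(4) = 5
Product = 55

55


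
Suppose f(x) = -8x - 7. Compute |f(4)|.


f(4) = -39
|-39| = 39

39


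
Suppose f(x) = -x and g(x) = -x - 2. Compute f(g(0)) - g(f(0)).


4


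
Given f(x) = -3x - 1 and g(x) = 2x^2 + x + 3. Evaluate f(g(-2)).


g(-2) = 9
f(9) = -28

-28


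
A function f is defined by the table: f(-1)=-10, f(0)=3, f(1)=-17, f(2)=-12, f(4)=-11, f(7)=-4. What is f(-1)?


Reading from the table at x = -1

-10


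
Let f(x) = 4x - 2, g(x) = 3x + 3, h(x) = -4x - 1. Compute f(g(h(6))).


-290


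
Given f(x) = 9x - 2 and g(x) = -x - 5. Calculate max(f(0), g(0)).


-2


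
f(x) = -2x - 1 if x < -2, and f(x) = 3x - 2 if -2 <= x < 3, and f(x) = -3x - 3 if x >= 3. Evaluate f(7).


7 satisfies x >= 3
f(7) = -24

-24


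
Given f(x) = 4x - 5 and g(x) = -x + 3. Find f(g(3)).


g(3) = 0
f(0) = -5

-5


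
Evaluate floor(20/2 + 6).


16


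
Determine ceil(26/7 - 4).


26/7 = 3.7143
3.7143 - 4 = -0.2857
ceil(-0.2857) = 0

0


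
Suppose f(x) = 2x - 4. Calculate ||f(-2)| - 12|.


f(-2) = -8
|-8| = 8
|8 - 12| = 4

4


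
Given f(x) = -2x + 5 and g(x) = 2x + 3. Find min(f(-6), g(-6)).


-9


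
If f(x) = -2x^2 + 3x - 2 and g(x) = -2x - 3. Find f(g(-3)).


g(-3) = 3
f(3) = (-2)*(3)^2 + 3*(3) - 2 = -11

-11


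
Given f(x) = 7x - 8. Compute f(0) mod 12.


f(0) = -8
-8 mod 12 = 4

4


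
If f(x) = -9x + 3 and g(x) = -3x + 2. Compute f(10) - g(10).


f(10) = -87
g(10) = -28
Difference = -59

-59


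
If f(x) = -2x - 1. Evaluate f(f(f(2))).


f(2) = -5
f(-5) = 9
f(9) = -19

-19


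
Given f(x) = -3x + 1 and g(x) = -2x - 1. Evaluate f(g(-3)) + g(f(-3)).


-35


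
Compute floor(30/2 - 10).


30/2 = 15
15 - 10 = 5
floor(5) = 5

5


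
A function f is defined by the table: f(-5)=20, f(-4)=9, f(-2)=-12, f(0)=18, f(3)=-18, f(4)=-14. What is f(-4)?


Reading from the table at x = -4

9


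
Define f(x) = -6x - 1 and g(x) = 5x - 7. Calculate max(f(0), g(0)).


f(0) = -1
g(0) = -7
max = -1

-1


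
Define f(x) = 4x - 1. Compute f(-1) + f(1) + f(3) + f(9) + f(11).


87


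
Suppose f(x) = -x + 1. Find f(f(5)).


5


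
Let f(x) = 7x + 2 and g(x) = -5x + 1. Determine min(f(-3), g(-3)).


f(-3) = -19
g(-3) = 16
min = -19

-19


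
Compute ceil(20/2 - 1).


20/2 = 10
10 - 1 = 9
ceil(9) = 9

9


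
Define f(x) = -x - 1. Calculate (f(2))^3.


-27


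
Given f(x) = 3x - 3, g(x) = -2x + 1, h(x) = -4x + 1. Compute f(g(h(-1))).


h(-1) = 5
g(5) = -9
f(-9) = -30

-30


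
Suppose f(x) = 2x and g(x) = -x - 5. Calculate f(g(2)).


g(2) = -7
f(-7) = -14

-14


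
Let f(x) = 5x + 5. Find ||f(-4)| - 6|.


f(-4) = -15
|-15| = 15
|15 - 6| = 9

9


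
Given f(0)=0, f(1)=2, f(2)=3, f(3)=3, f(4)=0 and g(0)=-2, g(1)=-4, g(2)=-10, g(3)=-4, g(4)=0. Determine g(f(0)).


f(0) = 0
g(0) = -2

-2


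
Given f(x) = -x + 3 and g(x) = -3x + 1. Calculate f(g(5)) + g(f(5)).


f(g(5)) = 17
g(f(5)) = 7
Sum = 24

24


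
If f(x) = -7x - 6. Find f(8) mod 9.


f(8) = -62
-62 mod 9 = 1

1


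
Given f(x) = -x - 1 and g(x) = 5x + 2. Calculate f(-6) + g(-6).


f(-6) = 5
g(-6) = -28
Sum = -23

-23


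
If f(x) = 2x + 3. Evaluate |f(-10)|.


f(-10) = -17
|-17| = 17

17


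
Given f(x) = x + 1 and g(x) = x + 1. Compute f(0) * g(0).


f(0) = 1
g(0) = 1
Product = 1

1


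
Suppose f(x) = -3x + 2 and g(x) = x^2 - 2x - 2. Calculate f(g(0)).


g(0) = -2
f(-2) = 8

8


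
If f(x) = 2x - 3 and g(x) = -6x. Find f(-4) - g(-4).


f(-4) = -11
g(-4) = 24
Difference = -35

-35


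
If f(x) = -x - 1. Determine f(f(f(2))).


f(2) = -3
f(-3) = 2
f(2) = -3

-3


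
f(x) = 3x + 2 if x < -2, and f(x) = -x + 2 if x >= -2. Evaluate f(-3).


-7


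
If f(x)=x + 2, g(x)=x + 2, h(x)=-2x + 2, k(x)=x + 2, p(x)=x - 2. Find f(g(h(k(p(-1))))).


8


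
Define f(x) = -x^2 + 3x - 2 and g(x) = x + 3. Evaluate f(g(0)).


g(0) = 3
f(3) = (-1)*(3)^2 + 3*(3) - 2 = -2

-2


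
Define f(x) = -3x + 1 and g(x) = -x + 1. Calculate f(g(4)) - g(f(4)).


f(g(4)) = 10
g(f(4)) = 12
Difference = -2

-2


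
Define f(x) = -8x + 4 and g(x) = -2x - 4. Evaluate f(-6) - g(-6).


f(-6) = 52
g(-6) = 8
Difference = 44

44


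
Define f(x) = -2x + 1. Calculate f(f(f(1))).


f(1) = -1
f(-1) = 3
f(3) = -5

-5


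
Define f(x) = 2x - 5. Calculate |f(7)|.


9


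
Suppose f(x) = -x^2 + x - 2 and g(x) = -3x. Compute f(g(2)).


g(2) = -6
f(-6) = (-1)*(-6)^2 + 1*(-6) - 2 = -44

-44


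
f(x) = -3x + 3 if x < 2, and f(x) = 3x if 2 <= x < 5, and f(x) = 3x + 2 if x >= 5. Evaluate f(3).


3 satisfies 2 <= x < 5
f(3) = 9

9


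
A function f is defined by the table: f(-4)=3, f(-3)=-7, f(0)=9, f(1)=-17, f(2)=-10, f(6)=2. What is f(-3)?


Reading from the table at x = -3

-7


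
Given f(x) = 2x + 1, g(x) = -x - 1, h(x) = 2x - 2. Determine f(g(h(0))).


h(0) = -2
g(-2) = 1
f(1) = 3

3


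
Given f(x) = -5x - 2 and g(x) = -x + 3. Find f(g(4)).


g(4) = -1
f(-1) = 3

3


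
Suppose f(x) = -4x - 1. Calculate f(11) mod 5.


f(11) = -45
-45 mod 5 = 0

0


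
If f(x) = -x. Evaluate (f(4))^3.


f(4) = -4
(-4)^3 = -64

-64


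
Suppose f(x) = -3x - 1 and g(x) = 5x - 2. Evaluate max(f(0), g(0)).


f(0) = -1
g(0) = -2
max = -1

-1


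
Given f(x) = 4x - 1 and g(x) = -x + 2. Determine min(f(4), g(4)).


f(4) = 15
g(4) = -2
min = -2

-2


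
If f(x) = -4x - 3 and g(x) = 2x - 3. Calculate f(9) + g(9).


f(9) = -39
g(9) = 15
Sum = -24

-24


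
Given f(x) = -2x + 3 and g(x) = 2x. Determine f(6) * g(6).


f(6) = -9
g(6) = 12
Product = -108

-108


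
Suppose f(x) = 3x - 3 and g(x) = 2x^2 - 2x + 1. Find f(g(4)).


g(4) = 25
f(25) = 72

72


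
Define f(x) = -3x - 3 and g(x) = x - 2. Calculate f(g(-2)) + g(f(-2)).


f(g(-2)) = 9
g(f(-2)) = 1
Sum = 10

10


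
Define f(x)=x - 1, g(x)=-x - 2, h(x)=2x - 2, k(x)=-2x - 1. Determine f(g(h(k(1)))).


5


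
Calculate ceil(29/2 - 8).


29/2 = 14.5
14.5 - 8 = 6.5
ceil(6.5) = 7

7


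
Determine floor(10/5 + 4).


6


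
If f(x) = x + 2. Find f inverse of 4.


Solve x + 2 = 4
x = (4 - 2) / 1 = 2

2


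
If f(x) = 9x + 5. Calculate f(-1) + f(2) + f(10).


f(-1) = -4
f(2) = 23
f(10) = 95
Sum = 114

114


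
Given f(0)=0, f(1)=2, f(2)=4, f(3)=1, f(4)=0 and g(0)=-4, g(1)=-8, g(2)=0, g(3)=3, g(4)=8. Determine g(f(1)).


f(1) = 2
g(2) = 0

0


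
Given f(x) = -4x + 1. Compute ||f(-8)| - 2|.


f(-8) = 33
|33| = 33
|33 - 2| = 31

31


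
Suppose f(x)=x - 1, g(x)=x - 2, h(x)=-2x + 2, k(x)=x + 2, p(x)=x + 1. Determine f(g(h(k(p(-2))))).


p(-2) = -1
k(-1) = 1
h(1) = 0
g(0) = -2
f(-2) = -3

-3


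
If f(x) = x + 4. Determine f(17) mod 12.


f(17) = 21
21 mod 12 = 9

9


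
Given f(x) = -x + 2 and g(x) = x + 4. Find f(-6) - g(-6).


10


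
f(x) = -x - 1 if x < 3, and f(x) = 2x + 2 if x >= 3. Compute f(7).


7 satisfies x >= 3
f(7) = 16

16


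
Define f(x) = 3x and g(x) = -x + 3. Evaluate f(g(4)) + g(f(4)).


f(g(4)) = -3
g(f(4)) = -9
Sum = -12

-12


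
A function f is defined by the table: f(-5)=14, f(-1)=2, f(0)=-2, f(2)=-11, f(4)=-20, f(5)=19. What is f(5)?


Reading from the table at x = 5

19


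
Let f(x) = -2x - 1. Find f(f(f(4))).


f(4) = -9
f(-9) = 17
f(17) = -35

-35


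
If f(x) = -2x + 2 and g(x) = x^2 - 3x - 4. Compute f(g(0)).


g(0) = -4
f(-4) = 10

10


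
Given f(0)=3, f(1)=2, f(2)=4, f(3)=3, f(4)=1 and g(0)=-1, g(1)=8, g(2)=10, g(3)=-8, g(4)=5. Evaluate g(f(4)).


f(4) = 1
g(1) = 8

8


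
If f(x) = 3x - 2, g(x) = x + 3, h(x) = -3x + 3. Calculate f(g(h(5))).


h(5) = -12
g(-12) = -9
f(-9) = -29

-29


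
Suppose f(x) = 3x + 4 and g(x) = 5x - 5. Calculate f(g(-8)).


g(-8) = -45
f(-45) = -131

-131


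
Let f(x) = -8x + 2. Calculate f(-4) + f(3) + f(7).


f(-4) = 34
f(3) = -22
f(7) = -54
Sum = -42

-42


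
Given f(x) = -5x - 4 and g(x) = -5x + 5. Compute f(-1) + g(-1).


11


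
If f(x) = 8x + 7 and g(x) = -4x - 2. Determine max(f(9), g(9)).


79


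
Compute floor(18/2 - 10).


-1


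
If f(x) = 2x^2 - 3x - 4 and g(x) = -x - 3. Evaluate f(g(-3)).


g(-3) = 0
f(0) = 2*(0)^2 - 3*(0) - 4 = -4

-4


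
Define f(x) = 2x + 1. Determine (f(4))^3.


f(4) = 9
(9)^3 = 729

729


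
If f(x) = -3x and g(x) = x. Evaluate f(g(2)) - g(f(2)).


f(g(2)) = -6
g(f(2)) = -6
Difference = 0

0


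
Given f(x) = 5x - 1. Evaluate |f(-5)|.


f(-5) = -26
|-26| = 26

26


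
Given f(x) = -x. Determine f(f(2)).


2


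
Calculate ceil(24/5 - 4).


24/5 = 4.8
4.8 - 4 = 0.8
ceil(0.8) = 1

1


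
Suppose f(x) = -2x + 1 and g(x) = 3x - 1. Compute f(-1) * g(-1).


f(-1) = 3
g(-1) = -4
Product = -12

-12


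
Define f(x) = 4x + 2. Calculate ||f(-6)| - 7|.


f(-6) = -22
|-22| = 22
|22 - 7| = 15

15


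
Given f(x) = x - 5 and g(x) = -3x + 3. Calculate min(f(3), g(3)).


-6


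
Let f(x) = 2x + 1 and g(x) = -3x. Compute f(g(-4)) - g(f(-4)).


f(g(-4)) = 25
g(f(-4)) = 21
Difference = 4

4


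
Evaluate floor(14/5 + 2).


14/5 = 2.8
2.8 + 2 = 4.8
floor(4.8) = 4

4


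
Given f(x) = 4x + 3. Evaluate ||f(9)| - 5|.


f(9) = 39
|39| = 39
|39 - 5| = 34

34


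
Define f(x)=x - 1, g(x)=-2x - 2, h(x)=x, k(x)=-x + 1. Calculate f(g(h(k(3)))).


k(3) = -2
h(-2) = -2
g(-2) = 2
f(2) = 1

1


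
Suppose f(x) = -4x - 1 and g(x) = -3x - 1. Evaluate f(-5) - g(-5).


f(-5) = 19
g(-5) = 14
Difference = 5

5


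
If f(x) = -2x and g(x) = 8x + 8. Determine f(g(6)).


g(6) = 56
f(56) = -112

-112


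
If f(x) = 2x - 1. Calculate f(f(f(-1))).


f(-1) = -3
f(-3) = -7
f(-7) = -15

-15


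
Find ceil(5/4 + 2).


5/4 = 1.25
1.25 + 2 = 3.25
ceil(3.25) = 4

4


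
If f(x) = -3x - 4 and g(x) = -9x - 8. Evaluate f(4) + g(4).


-60


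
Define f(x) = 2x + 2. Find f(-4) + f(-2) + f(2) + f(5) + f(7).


f(-4) = -6
f(-2) = -2
f(2) = 6
f(5) = 12
f(7) = 16
Sum = 26

26


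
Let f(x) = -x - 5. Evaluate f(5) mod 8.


f(5) = -10
-10 mod 8 = 6

6


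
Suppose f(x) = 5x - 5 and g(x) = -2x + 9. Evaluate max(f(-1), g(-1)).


f(-1) = -10
g(-1) = 11
max = 11

11


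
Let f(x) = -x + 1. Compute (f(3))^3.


-8


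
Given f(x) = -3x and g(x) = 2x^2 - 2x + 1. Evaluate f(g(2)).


g(2) = 5
f(5) = -15

-15


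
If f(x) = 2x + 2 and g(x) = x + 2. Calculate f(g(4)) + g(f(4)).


f(g(4)) = 14
g(f(4)) = 12
Sum = 26

26


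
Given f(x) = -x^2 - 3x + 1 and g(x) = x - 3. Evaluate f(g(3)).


g(3) = 0
f(0) = (-1)*(0)^2 - 3*(0) + 1 = 1

1


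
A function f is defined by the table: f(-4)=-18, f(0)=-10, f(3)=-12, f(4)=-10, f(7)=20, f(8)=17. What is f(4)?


-10


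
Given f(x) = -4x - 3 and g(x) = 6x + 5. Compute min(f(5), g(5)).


f(5) = -23
g(5) = 35
min = -23

-23


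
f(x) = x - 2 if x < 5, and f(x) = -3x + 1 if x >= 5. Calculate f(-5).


-5 satisfies x < 5
f(-5) = -7

-7


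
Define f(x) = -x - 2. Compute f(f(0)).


f(0) = -2
f(-2) = 0

0


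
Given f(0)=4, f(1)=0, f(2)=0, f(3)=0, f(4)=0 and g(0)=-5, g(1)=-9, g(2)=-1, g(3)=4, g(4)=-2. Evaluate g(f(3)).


f(3) = 0
g(0) = -5

-5


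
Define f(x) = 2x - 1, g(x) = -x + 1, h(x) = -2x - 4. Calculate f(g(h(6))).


h(6) = -16
g(-16) = 17
f(17) = 33

33


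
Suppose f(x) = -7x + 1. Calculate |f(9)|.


62


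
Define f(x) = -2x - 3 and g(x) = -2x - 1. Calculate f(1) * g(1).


f(1) = -5
g(1) = -3
Product = 15

15


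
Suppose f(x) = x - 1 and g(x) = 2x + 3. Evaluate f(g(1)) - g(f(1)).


1


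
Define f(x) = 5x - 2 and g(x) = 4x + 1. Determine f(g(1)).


g(1) = 5
f(5) = 23

23


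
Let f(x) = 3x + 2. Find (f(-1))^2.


f(-1) = -1
(-1)^2 = 1

1


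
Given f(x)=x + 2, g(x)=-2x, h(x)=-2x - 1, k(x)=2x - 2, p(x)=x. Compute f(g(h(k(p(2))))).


12


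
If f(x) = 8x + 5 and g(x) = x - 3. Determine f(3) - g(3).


29


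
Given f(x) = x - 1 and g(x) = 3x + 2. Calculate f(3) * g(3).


f(3) = 2
g(3) = 11
Product = 22

22


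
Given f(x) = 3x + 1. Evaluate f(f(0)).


f(0) = 1
f(1) = 4

4


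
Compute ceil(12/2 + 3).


12/2 = 6
6 + 3 = 9
ceil(9) = 9

9


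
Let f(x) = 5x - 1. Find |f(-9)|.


f(-9) = -46
|-46| = 46

46


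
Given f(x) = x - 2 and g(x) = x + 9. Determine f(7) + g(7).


f(7) = 5
g(7) = 16
Sum = 21

21


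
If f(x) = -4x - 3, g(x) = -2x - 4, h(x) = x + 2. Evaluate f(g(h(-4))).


h(-4) = -2
g(-2) = 0
f(0) = -3

-3


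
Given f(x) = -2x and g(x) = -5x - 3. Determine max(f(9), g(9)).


f(9) = -18
g(9) = -48
max = -18

-18


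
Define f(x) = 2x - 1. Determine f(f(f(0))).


f(0) = -1
f(-1) = -3
f(-3) = -7

-7


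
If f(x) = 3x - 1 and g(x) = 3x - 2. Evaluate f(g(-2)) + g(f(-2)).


-48


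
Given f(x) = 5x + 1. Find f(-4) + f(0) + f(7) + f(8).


f(-4) = -19
f(0) = 1
f(7) = 36
f(8) = 41
Sum = 59

59


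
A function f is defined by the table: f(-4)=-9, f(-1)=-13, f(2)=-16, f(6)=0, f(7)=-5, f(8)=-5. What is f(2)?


-16


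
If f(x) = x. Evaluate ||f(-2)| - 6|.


f(-2) = -2
|-2| = 2
|2 - 6| = 4

4


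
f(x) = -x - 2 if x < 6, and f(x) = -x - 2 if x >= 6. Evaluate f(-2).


-2 satisfies x < 6
f(-2) = 0

0


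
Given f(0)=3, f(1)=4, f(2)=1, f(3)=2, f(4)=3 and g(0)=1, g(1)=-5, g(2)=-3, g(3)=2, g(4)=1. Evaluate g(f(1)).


f(1) = 4
g(4) = 1

1


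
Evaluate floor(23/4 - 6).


23/4 = 5.75
5.75 - 6 = -0.25
floor(-0.25) = -1

-1


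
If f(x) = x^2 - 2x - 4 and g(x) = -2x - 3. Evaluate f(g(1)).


g(1) = -5
f(-5) = 1*(-5)^2 - 2*(-5) - 4 = 31

31


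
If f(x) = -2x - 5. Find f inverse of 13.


Solve -2x - 5 = 13
x = (13 + 5) / (-2) = -9

-9


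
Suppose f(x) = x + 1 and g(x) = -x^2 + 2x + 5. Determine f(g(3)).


g(3) = 2
f(2) = 3

3


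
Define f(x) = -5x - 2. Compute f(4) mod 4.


f(4) = -22
-22 mod 4 = 2

2


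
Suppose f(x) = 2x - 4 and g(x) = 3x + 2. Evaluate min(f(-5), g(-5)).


f(-5) = -14
g(-5) = -13
min = -14

-14


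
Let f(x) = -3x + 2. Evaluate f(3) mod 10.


f(3) = -7
-7 mod 10 = 3

3


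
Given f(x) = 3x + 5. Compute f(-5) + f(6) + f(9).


f(-5) = -10
f(6) = 23
f(9) = 32
Sum = 45

45


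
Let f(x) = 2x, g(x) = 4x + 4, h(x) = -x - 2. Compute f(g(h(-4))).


h(-4) = 2
g(2) = 12
f(12) = 24

24


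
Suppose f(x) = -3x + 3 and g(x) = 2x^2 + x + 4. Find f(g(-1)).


g(-1) = 5
f(5) = -12

-12


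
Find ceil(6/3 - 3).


-1


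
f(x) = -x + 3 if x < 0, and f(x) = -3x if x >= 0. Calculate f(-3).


-3 satisfies x < 0
f(-3) = 6

6


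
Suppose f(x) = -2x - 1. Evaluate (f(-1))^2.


1


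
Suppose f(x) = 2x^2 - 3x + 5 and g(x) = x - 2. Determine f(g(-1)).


g(-1) = -3
f(-3) = 2*(-3)^2 - 3*(-3) + 5 = 32

32


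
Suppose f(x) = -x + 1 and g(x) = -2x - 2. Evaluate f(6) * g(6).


f(6) = -5
g(6) = -14
Product = 70

70


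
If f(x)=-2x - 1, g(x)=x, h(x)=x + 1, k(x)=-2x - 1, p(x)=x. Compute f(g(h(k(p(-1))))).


p(-1) = -1
k(-1) = 1
h(1) = 2
g(2) = 2
f(2) = -5

-5


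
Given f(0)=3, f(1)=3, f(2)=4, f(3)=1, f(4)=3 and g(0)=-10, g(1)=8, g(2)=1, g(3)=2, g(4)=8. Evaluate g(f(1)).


f(1) = 3
g(3) = 2

2


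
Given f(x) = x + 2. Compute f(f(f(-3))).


f(-3) = -1
f(-1) = 1
f(1) = 3

3


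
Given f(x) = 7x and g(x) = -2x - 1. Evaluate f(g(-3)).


g(-3) = 5
f(5) = 35

35


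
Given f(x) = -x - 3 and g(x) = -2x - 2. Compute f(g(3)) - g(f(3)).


f(g(3)) = 5
g(f(3)) = 10
Difference = -5

-5


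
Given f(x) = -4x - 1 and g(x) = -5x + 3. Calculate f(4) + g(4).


f(4) = -17
g(4) = -17
Sum = -34

-34


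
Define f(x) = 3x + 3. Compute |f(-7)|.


f(-7) = -18
|-18| = 18

18


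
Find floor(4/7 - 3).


-3


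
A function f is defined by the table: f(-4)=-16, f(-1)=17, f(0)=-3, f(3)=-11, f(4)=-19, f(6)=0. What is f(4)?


-19


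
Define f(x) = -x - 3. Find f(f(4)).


f(4) = -7
f(-7) = 4

4


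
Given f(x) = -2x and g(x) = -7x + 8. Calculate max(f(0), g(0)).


f(0) = 0
g(0) = 8
max = 8

8


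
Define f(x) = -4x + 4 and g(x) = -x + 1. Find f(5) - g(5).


-12


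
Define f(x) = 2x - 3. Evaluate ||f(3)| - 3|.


f(3) = 3
|3| = 3
|3 - 3| = 0

0


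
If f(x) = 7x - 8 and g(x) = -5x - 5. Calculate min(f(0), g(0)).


f(0) = -8
g(0) = -5
min = -8

-8


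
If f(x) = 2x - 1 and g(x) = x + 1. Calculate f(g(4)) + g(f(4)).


f(g(4)) = 9
g(f(4)) = 8
Sum = 17

17


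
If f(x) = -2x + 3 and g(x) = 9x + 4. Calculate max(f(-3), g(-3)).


9


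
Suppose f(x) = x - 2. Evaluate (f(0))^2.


4


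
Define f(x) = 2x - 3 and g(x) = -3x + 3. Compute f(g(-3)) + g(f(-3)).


f(g(-3)) = 21
g(f(-3)) = 30
Sum = 51

51


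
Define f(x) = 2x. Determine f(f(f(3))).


f(3) = 6
f(6) = 12
f(12) = 24

24


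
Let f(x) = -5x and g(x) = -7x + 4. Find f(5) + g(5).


-56


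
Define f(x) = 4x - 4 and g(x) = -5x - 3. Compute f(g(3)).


g(3) = -18
f(-18) = -76

-76


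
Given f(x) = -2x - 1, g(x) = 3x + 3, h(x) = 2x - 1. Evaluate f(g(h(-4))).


h(-4) = -9
g(-9) = -24
f(-24) = 47

47


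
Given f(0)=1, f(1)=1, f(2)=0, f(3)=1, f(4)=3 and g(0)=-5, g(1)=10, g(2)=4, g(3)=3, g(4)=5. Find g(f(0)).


10


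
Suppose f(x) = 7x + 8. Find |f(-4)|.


f(-4) = -20
|-20| = 20

20


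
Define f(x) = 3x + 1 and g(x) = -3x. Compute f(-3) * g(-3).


f(-3) = -8
g(-3) = 9
Product = -72

-72


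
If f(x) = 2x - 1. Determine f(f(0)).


f(0) = -1
f(-1) = -3

-3


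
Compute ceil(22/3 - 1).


7


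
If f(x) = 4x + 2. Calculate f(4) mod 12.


f(4) = 18
18 mod 12 = 6

6


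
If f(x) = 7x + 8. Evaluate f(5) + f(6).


f(5) = 43
f(6) = 50
Sum = 93

93


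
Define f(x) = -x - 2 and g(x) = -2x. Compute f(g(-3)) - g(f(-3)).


f(g(-3)) = -8
g(f(-3)) = -2
Difference = -6

-6


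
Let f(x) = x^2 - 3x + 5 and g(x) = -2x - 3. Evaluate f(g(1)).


g(1) = -5
f(-5) = 1*(-5)^2 - 3*(-5) + 5 = 45

45


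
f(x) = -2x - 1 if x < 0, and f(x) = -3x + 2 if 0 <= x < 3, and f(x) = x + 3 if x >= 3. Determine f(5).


5 satisfies x >= 3
f(5) = 8

8


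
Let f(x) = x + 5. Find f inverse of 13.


Solve x + 5 = 13
x = (13 - 5) / 1 = 8

8


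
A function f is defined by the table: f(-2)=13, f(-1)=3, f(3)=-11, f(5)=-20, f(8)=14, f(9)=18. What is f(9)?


Reading from the table at x = 9

18


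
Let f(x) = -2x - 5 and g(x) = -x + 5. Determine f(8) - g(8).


f(8) = -21
g(8) = -3
Difference = -18

-18


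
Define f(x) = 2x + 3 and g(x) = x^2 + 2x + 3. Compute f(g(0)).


9


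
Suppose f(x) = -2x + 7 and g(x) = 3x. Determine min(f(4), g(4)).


-1


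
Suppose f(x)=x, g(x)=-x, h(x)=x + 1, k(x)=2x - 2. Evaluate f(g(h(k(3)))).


k(3) = 4
h(4) = 5
g(5) = -5
f(-5) = -5

-5


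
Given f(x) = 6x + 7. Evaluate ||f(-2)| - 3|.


f(-2) = -5
|-5| = 5
|5 - 3| = 2

2


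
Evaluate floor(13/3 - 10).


13/3 = 4.3333
4.3333 - 10 = -5.6667
floor(-5.6667) = -6

-6


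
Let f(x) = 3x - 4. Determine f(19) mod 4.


1


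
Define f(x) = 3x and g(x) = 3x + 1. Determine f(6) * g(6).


f(6) = 18
g(6) = 19
Product = 342

342


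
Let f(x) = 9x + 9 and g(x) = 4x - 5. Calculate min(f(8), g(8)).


f(8) = 81
g(8) = 27
min = 27

27


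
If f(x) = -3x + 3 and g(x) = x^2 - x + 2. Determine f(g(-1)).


g(-1) = 4
f(4) = -9

-9


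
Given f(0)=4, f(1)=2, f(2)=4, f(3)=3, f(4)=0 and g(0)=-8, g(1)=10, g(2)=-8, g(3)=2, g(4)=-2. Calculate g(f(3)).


f(3) = 3
g(3) = 2

2


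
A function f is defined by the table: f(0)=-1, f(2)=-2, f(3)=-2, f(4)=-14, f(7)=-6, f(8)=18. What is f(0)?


Reading from the table at x = 0

-1


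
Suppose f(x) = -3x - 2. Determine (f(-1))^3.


f(-1) = 1
(1)^3 = 1

1


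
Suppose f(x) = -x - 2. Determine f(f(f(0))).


f(0) = -2
f(-2) = 0
f(0) = -2

-2


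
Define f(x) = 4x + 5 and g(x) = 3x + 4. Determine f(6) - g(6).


f(6) = 29
g(6) = 22
Difference = 7

7


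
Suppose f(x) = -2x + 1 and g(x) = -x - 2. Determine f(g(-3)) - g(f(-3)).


f(g(-3)) = -1
g(f(-3)) = -9
Difference = 8

8


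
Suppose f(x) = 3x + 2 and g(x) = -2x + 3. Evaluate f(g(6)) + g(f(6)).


f(g(6)) = -25
g(f(6)) = -37
Sum = -62

-62


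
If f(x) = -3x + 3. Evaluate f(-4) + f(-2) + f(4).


f(-4) = 15
f(-2) = 9
f(4) = -9
Sum = 15

15


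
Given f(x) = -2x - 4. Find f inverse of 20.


-12


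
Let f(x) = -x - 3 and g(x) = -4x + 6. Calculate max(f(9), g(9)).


f(9) = -12
g(9) = -30
max = -12

-12


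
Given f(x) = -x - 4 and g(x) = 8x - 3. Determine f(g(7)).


g(7) = 53
f(53) = -57

-57


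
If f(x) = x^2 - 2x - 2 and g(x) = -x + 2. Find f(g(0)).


-2


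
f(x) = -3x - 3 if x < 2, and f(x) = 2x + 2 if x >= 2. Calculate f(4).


10


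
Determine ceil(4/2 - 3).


4/2 = 2
2 - 3 = -1
ceil(-1) = -1

-1


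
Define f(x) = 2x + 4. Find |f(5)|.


14


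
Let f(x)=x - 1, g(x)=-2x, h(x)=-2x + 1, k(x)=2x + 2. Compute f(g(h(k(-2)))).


-11


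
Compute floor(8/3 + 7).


9


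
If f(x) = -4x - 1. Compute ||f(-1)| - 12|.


9


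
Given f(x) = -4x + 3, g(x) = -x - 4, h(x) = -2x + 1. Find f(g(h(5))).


h(5) = -9
g(-9) = 5
f(5) = -17

-17


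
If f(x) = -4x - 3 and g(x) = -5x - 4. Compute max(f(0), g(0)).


f(0) = -3
g(0) = -4
max = -3

-3


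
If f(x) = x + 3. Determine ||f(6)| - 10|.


f(6) = 9
|9| = 9
|9 - 10| = 1

1


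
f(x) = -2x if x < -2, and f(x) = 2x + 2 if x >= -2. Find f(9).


20


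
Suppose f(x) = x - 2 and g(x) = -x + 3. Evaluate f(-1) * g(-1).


f(-1) = -3
g(-1) = 4
Product = -12

-12


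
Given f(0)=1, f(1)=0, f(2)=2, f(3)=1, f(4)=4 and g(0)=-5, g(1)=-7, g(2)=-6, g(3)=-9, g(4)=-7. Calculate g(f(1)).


f(1) = 0
g(0) = -5

-5


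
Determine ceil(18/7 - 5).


-2


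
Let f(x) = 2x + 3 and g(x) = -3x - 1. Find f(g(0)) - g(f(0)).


11


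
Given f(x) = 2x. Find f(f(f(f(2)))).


32


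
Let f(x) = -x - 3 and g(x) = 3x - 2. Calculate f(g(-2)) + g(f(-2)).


f(g(-2)) = 5
g(f(-2)) = -5
Sum = 0

0


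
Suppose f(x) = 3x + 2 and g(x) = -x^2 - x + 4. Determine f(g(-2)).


g(-2) = 2
f(2) = 8

8


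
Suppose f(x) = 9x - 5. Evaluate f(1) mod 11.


4


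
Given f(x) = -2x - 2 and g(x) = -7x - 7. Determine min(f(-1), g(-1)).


0


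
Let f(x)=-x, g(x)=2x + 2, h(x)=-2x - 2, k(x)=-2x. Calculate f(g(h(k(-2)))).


k(-2) = 4
h(4) = -10
g(-10) = -18
f(-18) = 18

18


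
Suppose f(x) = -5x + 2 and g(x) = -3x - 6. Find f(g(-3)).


-13


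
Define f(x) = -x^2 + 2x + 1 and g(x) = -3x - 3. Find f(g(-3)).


g(-3) = 6
f(6) = (-1)*(6)^2 + 2*(6) + 1 = -23

-23


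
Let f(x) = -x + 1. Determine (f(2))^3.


f(2) = -1
(-1)^3 = -1

-1


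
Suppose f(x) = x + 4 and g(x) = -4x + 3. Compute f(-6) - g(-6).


f(-6) = -2
g(-6) = 27
Difference = -29

-29


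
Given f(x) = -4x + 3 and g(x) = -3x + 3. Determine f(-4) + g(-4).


f(-4) = 19
g(-4) = 15
Sum = 34

34


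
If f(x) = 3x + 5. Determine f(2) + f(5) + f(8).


f(2) = 11
f(5) = 20
f(8) = 29
Sum = 60

60


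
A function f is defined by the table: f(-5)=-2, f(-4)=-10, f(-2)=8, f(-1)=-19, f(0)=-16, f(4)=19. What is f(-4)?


Reading from the table at x = -4

-10


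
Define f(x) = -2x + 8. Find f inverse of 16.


-4


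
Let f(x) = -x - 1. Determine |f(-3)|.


f(-3) = 2
|2| = 2

2


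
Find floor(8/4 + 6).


8


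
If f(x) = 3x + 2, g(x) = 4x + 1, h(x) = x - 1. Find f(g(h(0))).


-7


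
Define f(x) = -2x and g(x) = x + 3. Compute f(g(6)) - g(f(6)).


f(g(6)) = -18
g(f(6)) = -9
Difference = -9

-9


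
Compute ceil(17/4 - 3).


17/4 = 4.25
4.25 - 3 = 1.25
ceil(1.25) = 2

2


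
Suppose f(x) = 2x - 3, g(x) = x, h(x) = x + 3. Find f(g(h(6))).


h(6) = 9
g(9) = 9
f(9) = 15

15


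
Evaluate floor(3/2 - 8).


-7


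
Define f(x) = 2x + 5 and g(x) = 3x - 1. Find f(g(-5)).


g(-5) = -16
f(-16) = -27

-27


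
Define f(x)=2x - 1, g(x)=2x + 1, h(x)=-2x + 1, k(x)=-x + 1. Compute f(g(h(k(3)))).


k(3) = -2
h(-2) = 5
g(5) = 11
f(11) = 21

21


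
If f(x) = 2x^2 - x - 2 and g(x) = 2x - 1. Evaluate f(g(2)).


13


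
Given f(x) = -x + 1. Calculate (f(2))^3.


f(2) = -1
(-1)^3 = -1

-1


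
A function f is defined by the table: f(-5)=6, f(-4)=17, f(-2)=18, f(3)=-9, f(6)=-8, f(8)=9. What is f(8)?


9


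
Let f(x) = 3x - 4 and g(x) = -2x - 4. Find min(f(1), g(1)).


f(1) = -1
g(1) = -6
min = -6

-6


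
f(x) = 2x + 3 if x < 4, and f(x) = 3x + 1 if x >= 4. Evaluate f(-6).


-6 satisfies x < 4
f(-6) = -9

-9


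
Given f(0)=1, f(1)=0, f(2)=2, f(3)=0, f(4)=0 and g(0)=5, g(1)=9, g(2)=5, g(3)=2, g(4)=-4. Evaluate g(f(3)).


5


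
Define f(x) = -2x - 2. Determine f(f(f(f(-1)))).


f(-1) = 0
f(0) = -2
f(-2) = 2
f(2) = -6

-6


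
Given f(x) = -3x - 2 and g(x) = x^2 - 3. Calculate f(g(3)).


g(3) = 6
f(6) = -20

-20


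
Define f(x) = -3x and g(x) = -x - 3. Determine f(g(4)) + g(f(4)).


30


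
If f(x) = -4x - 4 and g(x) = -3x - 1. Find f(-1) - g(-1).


-2


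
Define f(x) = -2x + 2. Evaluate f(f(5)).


18


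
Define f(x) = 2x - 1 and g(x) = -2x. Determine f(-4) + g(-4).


f(-4) = -9
g(-4) = 8
Sum = -1

-1


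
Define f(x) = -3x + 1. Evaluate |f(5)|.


f(5) = -14
|-14| = 14

14


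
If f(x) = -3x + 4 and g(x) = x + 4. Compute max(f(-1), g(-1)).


f(-1) = 7
g(-1) = 3
max = 7

7


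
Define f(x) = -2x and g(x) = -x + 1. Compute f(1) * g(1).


0


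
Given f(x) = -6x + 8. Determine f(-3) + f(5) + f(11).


f(-3) = 26
f(5) = -22
f(11) = -58
Sum = -54

-54


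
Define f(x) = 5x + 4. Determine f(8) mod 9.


8


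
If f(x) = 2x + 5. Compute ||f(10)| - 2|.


f(10) = 25
|25| = 25
|25 - 2| = 23

23


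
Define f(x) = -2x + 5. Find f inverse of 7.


-1


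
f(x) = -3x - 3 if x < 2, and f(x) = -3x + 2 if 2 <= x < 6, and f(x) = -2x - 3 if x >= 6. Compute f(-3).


-3 satisfies x < 2
f(-3) = 6

6


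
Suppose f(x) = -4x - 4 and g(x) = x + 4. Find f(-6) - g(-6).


f(-6) = 20
g(-6) = -2
Difference = 22

22


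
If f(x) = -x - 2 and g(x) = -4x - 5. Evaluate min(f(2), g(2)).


f(2) = -4
g(2) = -13
min = -13

-13


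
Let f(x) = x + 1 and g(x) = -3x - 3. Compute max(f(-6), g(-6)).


f(-6) = -5
g(-6) = 15
max = 15

15


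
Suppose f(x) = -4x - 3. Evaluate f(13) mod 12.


f(13) = -55
-55 mod 12 = 5

5


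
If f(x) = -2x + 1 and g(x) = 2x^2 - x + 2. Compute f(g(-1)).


g(-1) = 5
f(5) = -9

-9


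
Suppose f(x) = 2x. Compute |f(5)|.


10


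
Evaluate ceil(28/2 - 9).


28/2 = 14
14 - 9 = 5
ceil(5) = 5

5


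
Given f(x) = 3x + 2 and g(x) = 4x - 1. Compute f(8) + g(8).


57
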